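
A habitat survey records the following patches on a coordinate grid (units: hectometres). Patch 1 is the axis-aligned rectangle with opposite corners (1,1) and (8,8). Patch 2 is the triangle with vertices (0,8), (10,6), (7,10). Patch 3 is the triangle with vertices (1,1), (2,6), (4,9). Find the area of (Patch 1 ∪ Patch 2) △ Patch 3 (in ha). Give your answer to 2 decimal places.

56.20

|Patch 1 ∪ Patch 2| = 59.7.
|(Patch 1 ∪ Patch 2) ∩ Patch 3| = 3.5.
|(Patch 1 ∪ Patch 2) △ Patch 3| = 59.7 + 3.5 − 7 = 56.20.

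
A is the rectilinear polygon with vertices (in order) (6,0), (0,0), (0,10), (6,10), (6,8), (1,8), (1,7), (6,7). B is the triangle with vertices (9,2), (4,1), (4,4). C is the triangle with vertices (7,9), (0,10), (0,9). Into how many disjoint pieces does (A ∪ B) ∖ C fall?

2

(A ∪ B) ∖ C splits into 2 disjoint pieces (area 51.7, area 2.5714).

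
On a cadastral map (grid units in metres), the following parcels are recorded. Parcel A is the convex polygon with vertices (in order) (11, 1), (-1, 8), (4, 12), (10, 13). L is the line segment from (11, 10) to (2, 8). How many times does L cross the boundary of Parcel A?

1

The segment meets the boundary at (10.264,9.836).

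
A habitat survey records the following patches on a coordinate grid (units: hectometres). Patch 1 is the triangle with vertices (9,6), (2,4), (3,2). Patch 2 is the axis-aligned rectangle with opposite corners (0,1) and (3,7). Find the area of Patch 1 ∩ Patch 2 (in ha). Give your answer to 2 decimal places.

The intersection is the polygon with vertices (2,4), (3,4.286), (3,2).
By the shoelace formula its area is 1.14.

1.14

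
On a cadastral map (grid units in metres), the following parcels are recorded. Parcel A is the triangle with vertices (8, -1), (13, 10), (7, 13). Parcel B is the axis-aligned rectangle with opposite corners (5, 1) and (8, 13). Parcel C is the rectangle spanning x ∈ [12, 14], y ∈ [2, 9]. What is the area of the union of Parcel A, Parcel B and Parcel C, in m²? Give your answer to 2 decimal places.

83.57

By inclusion–exclusion:
Individual areas: |Parcel A| = 40.5, |Parcel B| = 36, |Parcel C| = 14.
|Parcel A∩Parcel B| = 6.6071.
|Parcel A∩Parcel C| = 0.3273.
|Parcel B∩Parcel C| = 0 (no overlap).
|Parcel A∩Parcel B∩Parcel C| = 0.
|Parcel A ∪ Parcel B ∪ Parcel C| = 90.5 − 6.9344 + 0 = 83.57.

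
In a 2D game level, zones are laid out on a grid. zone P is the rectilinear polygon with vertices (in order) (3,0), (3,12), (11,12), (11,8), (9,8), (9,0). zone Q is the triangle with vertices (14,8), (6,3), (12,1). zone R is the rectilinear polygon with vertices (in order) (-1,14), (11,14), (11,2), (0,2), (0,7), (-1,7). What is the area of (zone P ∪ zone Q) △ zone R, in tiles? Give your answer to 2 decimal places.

87.69

|zone P ∪ zone Q| = 98.6875.
|(zone P ∪ zone Q) ∩ zone R| = 75.
|(zone P ∪ zone Q) △ zone R| = 98.6875 + 139 − 150 = 87.69.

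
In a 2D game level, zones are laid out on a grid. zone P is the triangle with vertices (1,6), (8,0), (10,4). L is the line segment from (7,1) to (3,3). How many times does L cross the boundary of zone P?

The segment meets the boundary at (6.6,1.2).

1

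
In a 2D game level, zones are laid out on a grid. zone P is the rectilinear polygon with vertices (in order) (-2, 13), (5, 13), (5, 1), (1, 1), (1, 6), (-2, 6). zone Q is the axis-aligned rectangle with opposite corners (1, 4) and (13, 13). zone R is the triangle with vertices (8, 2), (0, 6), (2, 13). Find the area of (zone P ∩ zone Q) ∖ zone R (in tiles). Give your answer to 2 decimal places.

|zone P ∩ zone Q| = 36.
|(zone P ∩ zone Q) ∩ zone R| = 23.75.
|(zone P ∩ zone Q) ∖ zone R| = 36 − 23.75 = 12.25.

12.25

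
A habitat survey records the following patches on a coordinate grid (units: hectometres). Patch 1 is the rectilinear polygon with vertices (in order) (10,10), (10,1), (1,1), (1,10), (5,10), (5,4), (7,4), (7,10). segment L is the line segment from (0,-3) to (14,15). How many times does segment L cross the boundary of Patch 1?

4

The segment meets the boundary at (7,6), (10,9.857), (5.444,4), (3.111,1).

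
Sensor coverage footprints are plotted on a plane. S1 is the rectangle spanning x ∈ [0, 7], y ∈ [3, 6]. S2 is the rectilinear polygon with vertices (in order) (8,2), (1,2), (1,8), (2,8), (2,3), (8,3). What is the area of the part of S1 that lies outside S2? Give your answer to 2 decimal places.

|S1| = 21, |S1∩S2| = 3.
|S1 ∖ S2| = |S1| − |S1∩S2| = 21 − 3 = 18.00.

18.00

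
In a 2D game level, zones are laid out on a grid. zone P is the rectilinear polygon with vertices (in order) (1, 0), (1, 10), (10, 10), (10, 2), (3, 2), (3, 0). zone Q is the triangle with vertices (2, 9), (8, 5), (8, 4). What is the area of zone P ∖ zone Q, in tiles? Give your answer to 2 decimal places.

73.00

|zone P| = 76, |zone P∩zone Q| = 3.
|zone P ∖ zone Q| = |zone P| − |zone P∩zone Q| = 76 − 3 = 73.00.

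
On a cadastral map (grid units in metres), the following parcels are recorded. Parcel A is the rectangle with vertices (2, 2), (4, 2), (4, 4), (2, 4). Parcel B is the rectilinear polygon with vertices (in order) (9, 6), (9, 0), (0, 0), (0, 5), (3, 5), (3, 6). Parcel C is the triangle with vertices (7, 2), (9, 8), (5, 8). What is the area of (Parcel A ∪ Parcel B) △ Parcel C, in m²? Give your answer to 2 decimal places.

52.33

|Parcel A ∪ Parcel B| = 51.
|(Parcel A ∪ Parcel B) ∩ Parcel C| = 5.3333.
|(Parcel A ∪ Parcel B) △ Parcel C| = 51 + 12 − 10.6667 = 52.33.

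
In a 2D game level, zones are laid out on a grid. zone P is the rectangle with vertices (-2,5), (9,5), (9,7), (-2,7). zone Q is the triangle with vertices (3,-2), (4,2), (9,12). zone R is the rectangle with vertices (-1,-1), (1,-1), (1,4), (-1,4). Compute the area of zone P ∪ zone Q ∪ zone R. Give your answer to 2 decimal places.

36.14

By inclusion–exclusion:
Individual areas: |zone P| = 22, |zone Q| = 5, |zone R| = 10.
|zone P∩zone Q| = 0.8571.
|zone P∩zone R| = 0 (no overlap).
|zone Q∩zone R| = 0.
|zone P∩zone Q∩zone R| = 0.
|zone P ∪ zone Q ∪ zone R| = 37 − 0.8571 + 0 = 36.14.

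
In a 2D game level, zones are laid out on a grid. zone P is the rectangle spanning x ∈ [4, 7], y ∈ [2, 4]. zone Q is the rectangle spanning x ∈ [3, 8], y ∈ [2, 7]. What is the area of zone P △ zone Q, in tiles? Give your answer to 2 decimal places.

19.00

|zone P∩zone Q|: x∈[4,7], y∈[2,4] → 3·2 = 6.
|zone P △ zone Q| = |zone P| + |zone Q| − 2·|zone P∩zone Q| = 6 + 25 − 12 = 19.00.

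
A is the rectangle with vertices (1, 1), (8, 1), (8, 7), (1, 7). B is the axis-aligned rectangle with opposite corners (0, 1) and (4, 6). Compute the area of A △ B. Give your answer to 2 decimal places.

|A∩B|: x∈[1,4], y∈[1,6] → 3·5 = 15.
|A △ B| = |A| + |B| − 2·|A∩B| = 42 + 20 − 30 = 32.00.

32.00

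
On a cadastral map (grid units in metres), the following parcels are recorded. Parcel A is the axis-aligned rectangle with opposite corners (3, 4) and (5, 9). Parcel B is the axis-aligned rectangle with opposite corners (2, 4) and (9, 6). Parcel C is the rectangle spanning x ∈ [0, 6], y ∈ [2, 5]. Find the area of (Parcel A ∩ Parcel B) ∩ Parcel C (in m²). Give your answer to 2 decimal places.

2.00

The region (Parcel A ∩ Parcel B) ∩ Parcel C is the polygon with vertices (3,4), (3,5), (5,5), (5,4).
By the shoelace formula its area is 2.00.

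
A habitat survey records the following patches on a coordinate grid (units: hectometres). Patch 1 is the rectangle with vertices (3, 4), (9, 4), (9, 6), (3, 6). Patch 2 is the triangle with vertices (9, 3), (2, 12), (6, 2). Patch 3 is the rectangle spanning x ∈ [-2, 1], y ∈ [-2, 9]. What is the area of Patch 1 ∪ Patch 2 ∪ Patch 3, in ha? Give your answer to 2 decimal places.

By inclusion–exclusion:
Individual areas: |Patch 1| = 12, |Patch 2| = 17, |Patch 3| = 33.
|Patch 1∩Patch 2| = 5.2889.
|Patch 1∩Patch 3| = 0 (no overlap).
|Patch 2∩Patch 3| = 0.
|Patch 1∩Patch 2∩Patch 3| = 0.
|Patch 1 ∪ Patch 2 ∪ Patch 3| = 62 − 5.2889 + 0 = 56.71.

56.71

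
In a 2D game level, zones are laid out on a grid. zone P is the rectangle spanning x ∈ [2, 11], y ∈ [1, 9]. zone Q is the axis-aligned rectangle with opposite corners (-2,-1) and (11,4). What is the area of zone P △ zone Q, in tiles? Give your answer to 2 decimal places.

83.00

|zone P∩zone Q|: x∈[2,11], y∈[1,4] → 9·3 = 27.
|zone P △ zone Q| = |zone P| + |zone Q| − 2·|zone P∩zone Q| = 72 + 65 − 54 = 83.00.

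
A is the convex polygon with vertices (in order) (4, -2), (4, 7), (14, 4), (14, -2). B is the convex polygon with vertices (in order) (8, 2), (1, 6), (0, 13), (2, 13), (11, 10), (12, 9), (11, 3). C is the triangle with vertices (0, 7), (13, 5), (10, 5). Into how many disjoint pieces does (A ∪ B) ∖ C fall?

(A ∪ B) ∖ C splits into 2 disjoint pieces (area 76.1153, area 62.2458).

2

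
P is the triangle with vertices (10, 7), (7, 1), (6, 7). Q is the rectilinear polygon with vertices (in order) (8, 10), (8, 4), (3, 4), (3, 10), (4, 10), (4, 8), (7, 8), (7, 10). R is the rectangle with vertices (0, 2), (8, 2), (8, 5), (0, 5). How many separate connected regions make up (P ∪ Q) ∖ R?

2

(P ∪ Q) ∖ R splits into 2 disjoint pieces (area 0.3333, area 23).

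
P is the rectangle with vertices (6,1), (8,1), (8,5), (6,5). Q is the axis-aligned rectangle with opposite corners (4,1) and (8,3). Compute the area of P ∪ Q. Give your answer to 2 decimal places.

By inclusion–exclusion:
Individual areas: |P| = 8, |Q| = 8.
|P∩Q|: x∈[6,8], y∈[1,3] → 2·2 = 4.
|P ∪ Q| = 16 − 4 = 12.00.

12.00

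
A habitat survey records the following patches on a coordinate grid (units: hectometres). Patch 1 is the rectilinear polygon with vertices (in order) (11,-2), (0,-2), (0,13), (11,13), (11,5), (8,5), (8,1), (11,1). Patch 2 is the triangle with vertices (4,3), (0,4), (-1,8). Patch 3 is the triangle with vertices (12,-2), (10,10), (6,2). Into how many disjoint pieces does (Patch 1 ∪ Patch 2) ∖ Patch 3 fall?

1

(Patch 1 ∪ Patch 2) ∖ Patch 3 is a single connected region.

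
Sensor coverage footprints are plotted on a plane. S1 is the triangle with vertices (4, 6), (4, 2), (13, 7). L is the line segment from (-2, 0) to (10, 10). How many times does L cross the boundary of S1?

The segment meets the boundary at (5.385,6.154), (4,5).

2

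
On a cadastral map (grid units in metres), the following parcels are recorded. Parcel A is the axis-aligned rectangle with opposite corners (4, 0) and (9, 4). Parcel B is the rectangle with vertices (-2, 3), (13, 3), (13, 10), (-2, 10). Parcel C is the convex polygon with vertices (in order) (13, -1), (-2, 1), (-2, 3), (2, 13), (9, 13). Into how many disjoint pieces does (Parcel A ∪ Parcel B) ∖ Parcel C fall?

3

(Parcel A ∪ Parcel B) ∖ Parcel C splits into 3 disjoint pieces (area 0.15, area 9.8, area 15).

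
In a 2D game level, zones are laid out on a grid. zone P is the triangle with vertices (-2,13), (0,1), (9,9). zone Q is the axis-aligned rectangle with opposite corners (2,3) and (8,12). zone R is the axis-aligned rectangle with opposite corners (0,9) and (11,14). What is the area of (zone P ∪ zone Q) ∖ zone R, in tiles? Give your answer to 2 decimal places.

|zone P ∪ zone Q| = 85.9672.
|(zone P ∪ zone Q) ∩ zone R| = 24.
|(zone P ∪ zone Q) ∖ zone R| = 85.9672 − 24 = 61.97.

61.97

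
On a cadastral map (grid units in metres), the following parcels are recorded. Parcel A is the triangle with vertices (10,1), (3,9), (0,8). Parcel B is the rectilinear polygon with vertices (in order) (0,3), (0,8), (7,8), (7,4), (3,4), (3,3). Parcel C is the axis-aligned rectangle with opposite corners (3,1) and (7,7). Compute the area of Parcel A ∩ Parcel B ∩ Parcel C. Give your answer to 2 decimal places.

6.53

The intersection is the polygon with vertices (7,4), (5.714,4), (3,5.9), (3,7), (4.75,7), (7,4.429).
By the shoelace formula its area is 6.53.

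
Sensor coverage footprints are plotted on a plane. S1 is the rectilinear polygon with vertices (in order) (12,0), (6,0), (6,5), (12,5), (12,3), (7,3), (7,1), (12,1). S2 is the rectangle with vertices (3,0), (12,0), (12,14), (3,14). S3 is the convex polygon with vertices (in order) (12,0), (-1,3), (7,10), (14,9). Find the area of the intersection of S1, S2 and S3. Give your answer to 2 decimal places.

15.90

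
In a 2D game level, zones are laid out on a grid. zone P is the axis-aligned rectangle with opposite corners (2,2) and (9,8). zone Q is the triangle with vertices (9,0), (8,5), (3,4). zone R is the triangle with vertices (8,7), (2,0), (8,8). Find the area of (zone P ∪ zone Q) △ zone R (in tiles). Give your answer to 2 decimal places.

|zone P ∪ zone Q| = 44.6.
|(zone P ∪ zone Q) ∩ zone R| = 2.7857.
|(zone P ∪ zone Q) △ zone R| = 44.6 + 3 − 5.5714 = 42.03.

42.03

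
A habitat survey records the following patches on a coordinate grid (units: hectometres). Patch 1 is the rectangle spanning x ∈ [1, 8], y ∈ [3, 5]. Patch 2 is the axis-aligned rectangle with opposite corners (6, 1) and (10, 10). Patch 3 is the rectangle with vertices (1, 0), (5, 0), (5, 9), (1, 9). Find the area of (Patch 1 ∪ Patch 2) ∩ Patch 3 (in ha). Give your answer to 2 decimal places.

8.00

The region (Patch 1 ∪ Patch 2) ∩ Patch 3 is the polygon with vertices (1,5), (5,5), (5,3), (1,3).
By the shoelace formula its area is 8.00.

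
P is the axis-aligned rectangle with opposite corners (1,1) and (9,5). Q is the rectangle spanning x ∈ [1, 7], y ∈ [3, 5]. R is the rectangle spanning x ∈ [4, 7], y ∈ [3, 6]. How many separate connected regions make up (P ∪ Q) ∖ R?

1

(P ∪ Q) ∖ R is a single connected region.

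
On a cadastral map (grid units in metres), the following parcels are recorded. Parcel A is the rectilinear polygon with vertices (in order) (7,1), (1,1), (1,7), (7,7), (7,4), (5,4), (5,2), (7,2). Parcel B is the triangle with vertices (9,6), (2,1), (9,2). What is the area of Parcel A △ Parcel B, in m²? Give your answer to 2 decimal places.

38.69

|Parcel A| = 32, |Parcel B| = 14, |Parcel A∩Parcel B| = 3.6571.
|Parcel A △ Parcel B| = |Parcel A| + |Parcel B| − 2·|Parcel A∩Parcel B| = 32 + 14 − 7.3143 = 38.69.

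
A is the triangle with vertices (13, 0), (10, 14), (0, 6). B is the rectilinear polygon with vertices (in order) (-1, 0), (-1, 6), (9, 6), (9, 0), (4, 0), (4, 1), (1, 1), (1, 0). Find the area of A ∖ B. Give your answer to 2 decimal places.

|A| = 82, |A∩B| = 18.6923.
|A ∖ B| = |A| − |A∩B| = 82 − 18.6923 = 63.31.

63.31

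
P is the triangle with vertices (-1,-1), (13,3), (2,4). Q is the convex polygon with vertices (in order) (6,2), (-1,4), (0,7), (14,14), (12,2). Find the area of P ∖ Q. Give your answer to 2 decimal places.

16.48

|P| = 29, |P∩Q| = 12.5172.
|P ∖ Q| = |P| − |P∩Q| = 29 − 12.5172 = 16.48.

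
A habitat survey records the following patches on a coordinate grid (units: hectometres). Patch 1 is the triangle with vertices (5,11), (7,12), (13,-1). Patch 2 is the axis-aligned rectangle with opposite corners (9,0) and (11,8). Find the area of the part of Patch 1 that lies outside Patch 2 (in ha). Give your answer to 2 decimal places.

12.00

|Patch 1| = 16, |Patch 1∩Patch 2| = 4.
|Patch 1 ∖ Patch 2| = |Patch 1| − |Patch 1∩Patch 2| = 16 − 4 = 12.00.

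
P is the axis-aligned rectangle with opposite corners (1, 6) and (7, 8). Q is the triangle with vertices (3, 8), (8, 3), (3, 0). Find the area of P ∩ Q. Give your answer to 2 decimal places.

The intersection is the polygon with vertices (3,6), (3,8), (5,6).
By the shoelace formula its area is 2.00.

2.00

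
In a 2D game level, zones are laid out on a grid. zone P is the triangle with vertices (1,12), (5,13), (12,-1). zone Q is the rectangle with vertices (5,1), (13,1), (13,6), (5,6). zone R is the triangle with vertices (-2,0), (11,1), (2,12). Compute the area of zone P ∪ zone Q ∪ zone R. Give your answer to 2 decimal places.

114.85

By inclusion–exclusion:
Individual areas: |zone P| = 31.5, |zone Q| = 40, |zone R| = 76.
|zone P∩zone Q| = 7.7885.
|zone P∩zone R| = 8.9011.
|zone Q∩zone R| = 19.7727.
|zone P∩zone Q∩zone R| = 3.8112.
|zone P ∪ zone Q ∪ zone R| = 147.5 − 36.4623 + 3.8112 = 114.85.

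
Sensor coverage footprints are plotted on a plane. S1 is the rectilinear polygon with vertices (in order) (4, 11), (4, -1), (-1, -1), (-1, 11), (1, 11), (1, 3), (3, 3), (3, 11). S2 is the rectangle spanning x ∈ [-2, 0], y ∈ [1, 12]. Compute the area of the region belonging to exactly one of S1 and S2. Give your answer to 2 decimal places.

|S1| = 44, |S2| = 22, |S1∩S2| = 10.
|S1 △ S2| = |S1| + |S2| − 2·|S1∩S2| = 44 + 22 − 20 = 46.00.

46.00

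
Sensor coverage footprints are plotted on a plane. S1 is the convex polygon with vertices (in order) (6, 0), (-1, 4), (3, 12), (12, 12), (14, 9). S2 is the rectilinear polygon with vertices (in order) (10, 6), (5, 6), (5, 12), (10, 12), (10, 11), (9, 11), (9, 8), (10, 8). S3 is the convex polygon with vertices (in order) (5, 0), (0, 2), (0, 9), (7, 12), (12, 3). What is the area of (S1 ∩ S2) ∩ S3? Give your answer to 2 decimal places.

21.00

The region (S1 ∩ S2) ∩ S3 is the polygon with vertices (9,8), (9.222,8), (10,6.6), (10,6), (5,6), (5,11.143), (7,12), (9,8.4).
By the shoelace formula its area is 21.00.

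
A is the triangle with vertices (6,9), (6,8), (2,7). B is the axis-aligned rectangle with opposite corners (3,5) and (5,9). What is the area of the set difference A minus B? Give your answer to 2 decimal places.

1.00

|A| = 2, |A∩B| = 1.
|A ∖ B| = |A| − |A∩B| = 2 − 1 = 1.00.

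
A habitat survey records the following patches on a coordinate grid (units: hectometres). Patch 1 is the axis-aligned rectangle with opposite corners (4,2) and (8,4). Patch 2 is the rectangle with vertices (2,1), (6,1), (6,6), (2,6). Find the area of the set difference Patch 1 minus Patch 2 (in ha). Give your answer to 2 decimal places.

4.00

|Patch 1∩Patch 2|: x∈[4,6], y∈[2,4] → 2·2 = 4.
|Patch 1| = 8.
|Patch 1 ∖ Patch 2| = |Patch 1| − |Patch 1∩Patch 2| = 8 − 4 = 4.00.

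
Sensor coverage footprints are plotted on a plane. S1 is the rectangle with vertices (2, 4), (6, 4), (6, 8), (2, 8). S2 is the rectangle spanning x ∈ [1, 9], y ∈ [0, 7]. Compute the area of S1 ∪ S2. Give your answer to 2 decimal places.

By inclusion–exclusion:
Individual areas: |S1| = 16, |S2| = 56.
|S1∩S2|: x∈[2,6], y∈[4,7] → 4·3 = 12.
|S1 ∪ S2| = 72 − 12 = 60.00.

60.00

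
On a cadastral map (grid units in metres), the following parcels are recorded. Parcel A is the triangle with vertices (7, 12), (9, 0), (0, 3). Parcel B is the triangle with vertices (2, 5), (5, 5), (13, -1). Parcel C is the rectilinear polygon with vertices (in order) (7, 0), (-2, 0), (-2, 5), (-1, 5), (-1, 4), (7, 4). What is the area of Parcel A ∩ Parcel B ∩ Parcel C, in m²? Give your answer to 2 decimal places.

The intersection is the polygon with vertices (3.833,4), (6.333,4), (7,3.5), (7,2.273).
By the shoelace formula its area is 2.57.

2.57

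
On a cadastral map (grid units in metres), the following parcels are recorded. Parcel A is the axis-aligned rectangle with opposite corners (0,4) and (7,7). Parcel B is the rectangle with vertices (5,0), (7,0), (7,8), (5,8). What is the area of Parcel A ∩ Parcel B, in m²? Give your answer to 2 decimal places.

|Parcel A∩Parcel B|: x∈[5,7], y∈[4,7] → 2·3 = 6.

6.00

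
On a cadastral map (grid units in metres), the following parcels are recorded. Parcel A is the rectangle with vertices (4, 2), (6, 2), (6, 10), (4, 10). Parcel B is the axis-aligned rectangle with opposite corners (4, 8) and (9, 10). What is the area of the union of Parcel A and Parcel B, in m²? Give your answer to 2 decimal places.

22.00

By inclusion–exclusion:
Individual areas: |Parcel A| = 16, |Parcel B| = 10.
|Parcel A∩Parcel B|: x∈[4,6], y∈[8,10] → 2·2 = 4.
|Parcel A ∪ Parcel B| = 26 − 4 = 22.00.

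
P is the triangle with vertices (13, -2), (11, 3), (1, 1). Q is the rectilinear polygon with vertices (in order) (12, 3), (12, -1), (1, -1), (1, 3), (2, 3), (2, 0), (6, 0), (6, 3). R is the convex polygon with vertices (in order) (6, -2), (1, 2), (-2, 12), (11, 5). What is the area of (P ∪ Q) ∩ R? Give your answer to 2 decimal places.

|P ∪ Q| = 39.525.
|(P ∪ Q) ∩ R| = 16.94.

16.94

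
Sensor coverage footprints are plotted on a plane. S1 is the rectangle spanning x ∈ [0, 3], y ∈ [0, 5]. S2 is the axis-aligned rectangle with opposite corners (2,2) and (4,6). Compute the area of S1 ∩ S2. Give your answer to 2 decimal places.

3.00

|S1∩S2|: x∈[2,3], y∈[2,5] → 1·3 = 3.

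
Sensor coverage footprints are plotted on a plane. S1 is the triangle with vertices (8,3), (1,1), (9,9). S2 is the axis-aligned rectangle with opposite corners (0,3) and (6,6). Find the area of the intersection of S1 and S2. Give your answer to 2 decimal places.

4.50

The intersection is the polygon with vertices (6,6), (6,3), (3,3).
By the shoelace formula its area is 4.50.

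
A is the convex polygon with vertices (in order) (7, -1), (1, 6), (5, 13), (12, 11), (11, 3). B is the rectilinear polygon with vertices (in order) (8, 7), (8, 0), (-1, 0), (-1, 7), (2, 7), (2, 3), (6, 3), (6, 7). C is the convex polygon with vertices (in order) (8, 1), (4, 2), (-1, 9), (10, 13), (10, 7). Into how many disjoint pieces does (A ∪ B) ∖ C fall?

(A ∪ B) ∖ C splits into 2 disjoint pieces (area 50.9143, area 3.7377).

2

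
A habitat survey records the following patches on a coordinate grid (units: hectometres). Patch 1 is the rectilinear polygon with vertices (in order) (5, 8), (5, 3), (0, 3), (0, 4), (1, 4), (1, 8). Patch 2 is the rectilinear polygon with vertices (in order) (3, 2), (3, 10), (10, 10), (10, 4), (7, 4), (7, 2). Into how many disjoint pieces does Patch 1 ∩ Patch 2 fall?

1

Patch 1 ∩ Patch 2 is a single connected region.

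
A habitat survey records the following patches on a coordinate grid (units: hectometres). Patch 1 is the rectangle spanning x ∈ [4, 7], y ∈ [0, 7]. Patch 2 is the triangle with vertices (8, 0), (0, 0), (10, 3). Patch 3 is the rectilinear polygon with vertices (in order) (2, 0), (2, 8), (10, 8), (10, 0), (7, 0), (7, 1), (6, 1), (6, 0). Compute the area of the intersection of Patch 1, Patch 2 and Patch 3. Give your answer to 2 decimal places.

3.95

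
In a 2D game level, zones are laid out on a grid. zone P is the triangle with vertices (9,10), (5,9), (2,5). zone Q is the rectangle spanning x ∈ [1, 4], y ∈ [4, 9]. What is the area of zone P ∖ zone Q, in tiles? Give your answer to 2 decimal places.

|zone P| = 6.5, |zone P∩zone Q| = 1.2381.
|zone P ∖ zone Q| = |zone P| − |zone P∩zone Q| = 6.5 − 1.2381 = 5.26.

5.26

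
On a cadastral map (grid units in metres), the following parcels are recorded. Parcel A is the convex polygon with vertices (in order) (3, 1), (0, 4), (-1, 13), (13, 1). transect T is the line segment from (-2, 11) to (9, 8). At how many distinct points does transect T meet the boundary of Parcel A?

The segment meets the boundary at (2.889,9.667), (-0.74,10.656).

2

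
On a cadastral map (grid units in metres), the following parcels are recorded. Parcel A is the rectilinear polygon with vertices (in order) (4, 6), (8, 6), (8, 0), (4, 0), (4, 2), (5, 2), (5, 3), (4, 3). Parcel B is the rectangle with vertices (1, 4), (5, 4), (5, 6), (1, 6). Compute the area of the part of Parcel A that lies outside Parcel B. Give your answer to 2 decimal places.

21.00

|Parcel A| = 23, |Parcel A∩Parcel B| = 2.
|Parcel A ∖ Parcel B| = |Parcel A| − |Parcel A∩Parcel B| = 23 − 2 = 21.00.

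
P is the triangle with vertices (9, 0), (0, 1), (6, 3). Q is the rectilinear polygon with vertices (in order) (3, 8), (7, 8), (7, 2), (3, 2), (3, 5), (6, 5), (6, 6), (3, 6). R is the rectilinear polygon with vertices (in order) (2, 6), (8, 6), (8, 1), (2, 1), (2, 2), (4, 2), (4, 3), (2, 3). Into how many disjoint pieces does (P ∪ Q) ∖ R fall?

3

(P ∪ Q) ∖ R splits into 3 disjoint pieces (area 4.6667, area 1, area 8).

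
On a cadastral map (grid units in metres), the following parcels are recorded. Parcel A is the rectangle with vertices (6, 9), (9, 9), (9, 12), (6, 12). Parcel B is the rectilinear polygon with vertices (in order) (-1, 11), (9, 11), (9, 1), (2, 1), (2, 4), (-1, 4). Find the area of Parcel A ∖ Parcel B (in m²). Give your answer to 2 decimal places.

3.00

|Parcel A| = 9, |Parcel A∩Parcel B| = 6.
|Parcel A ∖ Parcel B| = |Parcel A| − |Parcel A∩Parcel B| = 9 − 6 = 3.00.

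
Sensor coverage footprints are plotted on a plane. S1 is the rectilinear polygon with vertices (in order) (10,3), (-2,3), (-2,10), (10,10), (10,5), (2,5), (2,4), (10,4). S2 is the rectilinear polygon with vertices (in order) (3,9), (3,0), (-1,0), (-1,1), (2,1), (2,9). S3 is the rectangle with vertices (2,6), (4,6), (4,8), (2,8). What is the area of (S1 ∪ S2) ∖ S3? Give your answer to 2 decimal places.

79.00

|S1 ∪ S2| = 83.
|(S1 ∪ S2) ∩ S3| = 4.
|(S1 ∪ S2) ∖ S3| = 83 − 4 = 79.00.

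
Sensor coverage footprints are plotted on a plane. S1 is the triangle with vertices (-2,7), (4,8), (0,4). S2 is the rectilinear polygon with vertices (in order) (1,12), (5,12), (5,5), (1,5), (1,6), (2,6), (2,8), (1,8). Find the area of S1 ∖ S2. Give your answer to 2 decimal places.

7.83

|S1| = 10, |S1∩S2| = 2.1667.
|S1 ∖ S2| = |S1| − |S1∩S2| = 10 − 2.1667 = 7.83.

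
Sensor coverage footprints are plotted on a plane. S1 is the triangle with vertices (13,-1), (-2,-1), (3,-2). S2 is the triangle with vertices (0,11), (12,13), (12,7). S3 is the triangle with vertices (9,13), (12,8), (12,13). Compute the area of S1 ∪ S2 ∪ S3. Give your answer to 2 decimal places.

44.18

By inclusion–exclusion:
Individual areas: |S1| = 7.5, |S2| = 36, |S3| = 7.5.
|S1∩S2| = 0.
|S1∩S3| = 0.
|S2∩S3| = 6.8182.
|S1∩S2∩S3| = 0.
|S1 ∪ S2 ∪ S3| = 51 − 6.8182 + 0 = 44.18.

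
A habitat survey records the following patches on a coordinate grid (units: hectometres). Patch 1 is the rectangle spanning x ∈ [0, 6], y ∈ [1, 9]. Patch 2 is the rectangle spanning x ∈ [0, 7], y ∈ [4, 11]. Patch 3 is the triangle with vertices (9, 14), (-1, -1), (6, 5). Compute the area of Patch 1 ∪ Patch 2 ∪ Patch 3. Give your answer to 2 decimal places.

By inclusion–exclusion:
Individual areas: |Patch 1| = 48, |Patch 2| = 49, |Patch 3| = 22.5.
|Patch 1∩Patch 2|: x∈[0,6], y∈[4,9] → 6·5 = 30.
|Patch 1∩Patch 3| = 14.6667.
|Patch 2∩Patch 3| = 13.25.
|Patch 1∩Patch 2∩Patch 3| = 9.4167.
|Patch 1 ∪ Patch 2 ∪ Patch 3| = 119.5 − 57.9167 + 9.4167 = 71.00.

71.00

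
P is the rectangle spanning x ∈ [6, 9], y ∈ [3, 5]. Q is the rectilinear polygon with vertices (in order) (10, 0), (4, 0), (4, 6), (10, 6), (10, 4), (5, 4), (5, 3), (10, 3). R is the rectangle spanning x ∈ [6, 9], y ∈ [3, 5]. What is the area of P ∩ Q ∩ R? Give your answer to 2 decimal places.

3.00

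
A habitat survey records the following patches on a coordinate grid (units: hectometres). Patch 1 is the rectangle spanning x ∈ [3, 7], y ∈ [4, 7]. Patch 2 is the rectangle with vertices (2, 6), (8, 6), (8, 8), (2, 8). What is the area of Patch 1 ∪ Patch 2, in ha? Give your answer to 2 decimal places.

20.00

By inclusion–exclusion:
Individual areas: |Patch 1| = 12, |Patch 2| = 12.
|Patch 1∩Patch 2|: x∈[3,7], y∈[6,7] → 4·1 = 4.
|Patch 1 ∪ Patch 2| = 24 − 4 = 20.00.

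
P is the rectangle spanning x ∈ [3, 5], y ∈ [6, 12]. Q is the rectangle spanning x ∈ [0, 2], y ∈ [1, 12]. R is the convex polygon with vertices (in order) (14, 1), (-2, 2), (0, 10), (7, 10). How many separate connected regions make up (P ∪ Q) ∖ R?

3

(P ∪ Q) ∖ R splits into 3 disjoint pieces (area 4, area 1.625, area 4).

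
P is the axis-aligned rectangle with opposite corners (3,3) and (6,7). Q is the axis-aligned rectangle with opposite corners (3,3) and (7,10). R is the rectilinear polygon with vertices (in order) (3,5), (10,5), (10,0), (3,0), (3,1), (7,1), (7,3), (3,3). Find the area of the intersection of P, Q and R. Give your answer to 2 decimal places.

6.00

The intersection is the polygon with vertices (6,3), (3,3), (3,5), (6,5).
By the shoelace formula its area is 6.00.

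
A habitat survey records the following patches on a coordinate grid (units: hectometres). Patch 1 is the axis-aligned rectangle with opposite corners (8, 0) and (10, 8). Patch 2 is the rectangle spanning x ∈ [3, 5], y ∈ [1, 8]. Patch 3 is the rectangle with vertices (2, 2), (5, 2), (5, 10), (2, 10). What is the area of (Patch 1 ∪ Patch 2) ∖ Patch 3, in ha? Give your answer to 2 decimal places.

|Patch 1 ∪ Patch 2| = 30.
|(Patch 1 ∪ Patch 2) ∩ Patch 3| = 12.
|(Patch 1 ∪ Patch 2) ∖ Patch 3| = 30 − 12 = 18.00.

18.00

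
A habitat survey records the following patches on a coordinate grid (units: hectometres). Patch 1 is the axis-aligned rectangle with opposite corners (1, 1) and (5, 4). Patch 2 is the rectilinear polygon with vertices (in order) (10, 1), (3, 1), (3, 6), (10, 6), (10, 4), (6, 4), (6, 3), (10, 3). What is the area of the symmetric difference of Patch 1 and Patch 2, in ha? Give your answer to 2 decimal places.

|Patch 1| = 12, |Patch 2| = 31, |Patch 1∩Patch 2| = 6.
|Patch 1 △ Patch 2| = |Patch 1| + |Patch 2| − 2·|Patch 1∩Patch 2| = 12 + 31 − 12 = 31.00.

31.00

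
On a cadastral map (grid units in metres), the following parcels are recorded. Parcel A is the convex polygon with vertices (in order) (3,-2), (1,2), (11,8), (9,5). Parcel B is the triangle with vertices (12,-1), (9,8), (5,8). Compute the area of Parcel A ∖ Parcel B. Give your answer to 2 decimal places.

24.01

|Parcel A| = 28, |Parcel A∩Parcel B| = 3.9859.
|Parcel A ∖ Parcel B| = |Parcel A| − |Parcel A∩Parcel B| = 28 − 3.9859 = 24.01.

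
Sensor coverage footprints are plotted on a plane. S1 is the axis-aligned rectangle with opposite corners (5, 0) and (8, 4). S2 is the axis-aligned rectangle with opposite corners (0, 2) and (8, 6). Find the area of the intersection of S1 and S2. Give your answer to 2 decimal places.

|S1∩S2|: x∈[5,8], y∈[2,4] → 3·2 = 6.

6.00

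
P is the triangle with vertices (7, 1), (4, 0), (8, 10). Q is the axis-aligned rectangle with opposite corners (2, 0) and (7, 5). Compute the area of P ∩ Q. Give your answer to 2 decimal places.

The intersection is the polygon with vertices (4,0), (6,5), (7,5), (7,1).
By the shoelace formula its area is 8.50.

8.50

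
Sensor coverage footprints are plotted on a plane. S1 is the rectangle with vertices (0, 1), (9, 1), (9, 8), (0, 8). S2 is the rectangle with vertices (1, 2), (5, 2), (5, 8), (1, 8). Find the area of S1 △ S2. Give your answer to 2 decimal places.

|S1∩S2|: x∈[1,5], y∈[2,8] → 4·6 = 24.
|S1 △ S2| = |S1| + |S2| − 2·|S1∩S2| = 63 + 24 − 48 = 39.00.

39.00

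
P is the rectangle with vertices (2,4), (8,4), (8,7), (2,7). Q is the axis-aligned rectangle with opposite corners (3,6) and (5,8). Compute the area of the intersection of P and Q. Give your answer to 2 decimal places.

2.00

|P∩Q|: x∈[3,5], y∈[6,7] → 2·1 = 2.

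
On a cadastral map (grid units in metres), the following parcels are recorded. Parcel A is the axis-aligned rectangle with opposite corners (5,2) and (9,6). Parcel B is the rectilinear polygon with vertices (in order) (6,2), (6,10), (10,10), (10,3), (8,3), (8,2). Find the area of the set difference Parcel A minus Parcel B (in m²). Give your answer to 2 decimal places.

5.00

|Parcel A| = 16, |Parcel A∩Parcel B| = 11.
|Parcel A ∖ Parcel B| = |Parcel A| − |Parcel A∩Parcel B| = 16 − 11 = 5.00.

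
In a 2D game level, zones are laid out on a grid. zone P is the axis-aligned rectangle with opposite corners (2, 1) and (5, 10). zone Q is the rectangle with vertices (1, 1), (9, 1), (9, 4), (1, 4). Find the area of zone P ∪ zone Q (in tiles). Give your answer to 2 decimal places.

42.00

By inclusion–exclusion:
Individual areas: |zone P| = 27, |zone Q| = 24.
|zone P∩zone Q|: x∈[2,5], y∈[1,4] → 3·3 = 9.
|zone P ∪ zone Q| = 51 − 9 = 42.00.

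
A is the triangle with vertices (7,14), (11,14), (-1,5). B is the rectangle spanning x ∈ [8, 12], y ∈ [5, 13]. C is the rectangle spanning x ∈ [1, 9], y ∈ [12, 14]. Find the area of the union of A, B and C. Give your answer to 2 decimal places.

59.18

By inclusion–exclusion:
Individual areas: |A| = 18, |B| = 32, |C| = 16.
|A∩B| = 1.0417.
|A∩C| = 5.6111.
|B∩C|: x∈[8,9], y∈[12,13] → 1·1 = 1.
|A∩B∩C| = 0.8333.
|A ∪ B ∪ C| = 66 − 7.6528 + 0.8333 = 59.18.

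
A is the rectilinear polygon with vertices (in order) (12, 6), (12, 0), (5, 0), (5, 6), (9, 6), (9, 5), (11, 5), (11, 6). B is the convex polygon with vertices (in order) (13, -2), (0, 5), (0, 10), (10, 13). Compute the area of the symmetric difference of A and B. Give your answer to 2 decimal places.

83.69

|A| = 40, |B| = 112, |A∩B| = 34.1549.
|A △ B| = |A| + |B| − 2·|A∩B| = 40 + 112 − 68.3099 = 83.69.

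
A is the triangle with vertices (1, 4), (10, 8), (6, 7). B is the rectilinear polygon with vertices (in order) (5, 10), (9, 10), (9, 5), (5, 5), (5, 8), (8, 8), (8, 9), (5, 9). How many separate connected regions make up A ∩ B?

1

A ∩ B is a single connected region.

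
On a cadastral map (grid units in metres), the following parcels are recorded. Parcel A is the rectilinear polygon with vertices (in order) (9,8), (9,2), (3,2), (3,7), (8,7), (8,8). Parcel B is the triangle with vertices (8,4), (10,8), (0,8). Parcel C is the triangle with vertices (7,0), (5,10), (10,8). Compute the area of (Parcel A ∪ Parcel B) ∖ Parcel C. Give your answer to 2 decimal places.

|Parcel A ∪ Parcel B| = 39.25.
|(Parcel A ∪ Parcel B) ∩ Parcel C| = 16.9167.
|(Parcel A ∪ Parcel B) ∖ Parcel C| = 39.25 − 16.9167 = 22.33.

22.33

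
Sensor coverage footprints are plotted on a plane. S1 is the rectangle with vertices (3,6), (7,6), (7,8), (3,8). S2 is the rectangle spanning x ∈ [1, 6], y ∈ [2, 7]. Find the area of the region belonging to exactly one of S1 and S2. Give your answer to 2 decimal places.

27.00

|S1∩S2|: x∈[3,6], y∈[6,7] → 3·1 = 3.
|S1 △ S2| = |S1| + |S2| − 2·|S1∩S2| = 8 + 25 − 6 = 27.00.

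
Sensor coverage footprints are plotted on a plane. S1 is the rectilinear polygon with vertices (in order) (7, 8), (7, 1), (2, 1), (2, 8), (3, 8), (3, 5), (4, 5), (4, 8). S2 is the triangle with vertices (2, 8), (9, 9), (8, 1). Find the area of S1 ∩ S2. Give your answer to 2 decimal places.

12.83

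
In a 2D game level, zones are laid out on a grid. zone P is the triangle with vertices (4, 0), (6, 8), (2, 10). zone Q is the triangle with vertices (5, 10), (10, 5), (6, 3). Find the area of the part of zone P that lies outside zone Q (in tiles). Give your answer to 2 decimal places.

|zone P| = 18, |zone P∩zone Q| = 0.7867.
|zone P ∖ zone Q| = |zone P| − |zone P∩zone Q| = 18 − 0.7867 = 17.21.

17.21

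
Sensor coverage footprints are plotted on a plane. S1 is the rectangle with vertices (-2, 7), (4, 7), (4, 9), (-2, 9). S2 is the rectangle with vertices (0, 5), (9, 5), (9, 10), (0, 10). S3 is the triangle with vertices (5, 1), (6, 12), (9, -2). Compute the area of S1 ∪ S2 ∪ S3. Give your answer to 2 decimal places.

65.63

By inclusion–exclusion:
Individual areas: |S1| = 12, |S2| = 45, |S3| = 23.5.
|S1∩S2|: x∈[0,4], y∈[7,9] → 4·2 = 8.
|S1∩S3| = 0.
|S2∩S3| = 6.8669.
|S1∩S2∩S3| = 0.
|S1 ∪ S2 ∪ S3| = 80.5 − 14.8669 + 0 = 65.63.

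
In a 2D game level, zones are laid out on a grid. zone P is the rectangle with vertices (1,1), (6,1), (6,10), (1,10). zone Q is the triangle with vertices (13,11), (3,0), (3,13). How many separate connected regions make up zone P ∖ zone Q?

zone P ∖ zone Q splits into 2 disjoint pieces (area 2.4045, area 18).

2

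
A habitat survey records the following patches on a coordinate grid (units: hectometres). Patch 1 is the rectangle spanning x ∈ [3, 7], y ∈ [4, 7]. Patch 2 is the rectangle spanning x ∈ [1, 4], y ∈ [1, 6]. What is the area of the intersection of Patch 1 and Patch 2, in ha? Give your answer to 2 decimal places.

|Patch 1∩Patch 2|: x∈[3,4], y∈[4,6] → 1·2 = 2.

2.00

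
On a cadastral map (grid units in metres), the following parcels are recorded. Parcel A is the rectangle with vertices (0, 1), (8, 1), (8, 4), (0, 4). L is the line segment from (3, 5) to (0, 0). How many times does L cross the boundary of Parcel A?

2

The segment meets the boundary at (0.6,1), (2.4,4).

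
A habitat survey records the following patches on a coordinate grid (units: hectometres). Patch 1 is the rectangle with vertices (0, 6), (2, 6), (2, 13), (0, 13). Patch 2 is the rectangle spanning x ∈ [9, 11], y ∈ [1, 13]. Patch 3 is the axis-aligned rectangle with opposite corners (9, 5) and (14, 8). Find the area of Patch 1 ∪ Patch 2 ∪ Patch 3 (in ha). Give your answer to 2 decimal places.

47.00

By inclusion–exclusion:
Individual areas: |Patch 1| = 14, |Patch 2| = 24, |Patch 3| = 15.
|Patch 1∩Patch 2| = 0 (no overlap).
|Patch 1∩Patch 3| = 0 (no overlap).
|Patch 2∩Patch 3|: x∈[9,11], y∈[5,8] → 2·3 = 6.
|Patch 1∩Patch 2∩Patch 3| = 0.
|Patch 1 ∪ Patch 2 ∪ Patch 3| = 53 − 6 + 0 = 47.00.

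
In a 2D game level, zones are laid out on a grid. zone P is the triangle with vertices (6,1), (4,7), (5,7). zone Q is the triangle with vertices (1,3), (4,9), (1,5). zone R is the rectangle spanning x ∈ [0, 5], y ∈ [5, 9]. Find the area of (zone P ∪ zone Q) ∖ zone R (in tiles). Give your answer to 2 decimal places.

2.67

|zone P ∪ zone Q| = 6.
|(zone P ∪ zone Q) ∩ zone R| = 3.3333.
|(zone P ∪ zone Q) ∖ zone R| = 6 − 3.3333 = 2.67.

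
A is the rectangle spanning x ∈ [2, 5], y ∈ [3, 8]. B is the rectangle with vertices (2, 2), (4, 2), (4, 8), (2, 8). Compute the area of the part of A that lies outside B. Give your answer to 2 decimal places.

|A∩B|: x∈[2,4], y∈[3,8] → 2·5 = 10.
|A| = 15.
|A ∖ B| = |A| − |A∩B| = 15 − 10 = 5.00.

5.00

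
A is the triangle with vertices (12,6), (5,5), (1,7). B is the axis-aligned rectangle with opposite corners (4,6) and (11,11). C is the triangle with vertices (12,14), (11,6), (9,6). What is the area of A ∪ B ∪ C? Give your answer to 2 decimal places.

43.82

By inclusion–exclusion:
Individual areas: |A| = 9, |B| = 35, |C| = 8.
|A∩B| = 2.8636.
|A∩C| = 0.3507.
|B∩C| = 5.3125.
|A∩B∩C| = 0.3501.
|A ∪ B ∪ C| = 52 − 8.5268 + 0.3501 = 43.82.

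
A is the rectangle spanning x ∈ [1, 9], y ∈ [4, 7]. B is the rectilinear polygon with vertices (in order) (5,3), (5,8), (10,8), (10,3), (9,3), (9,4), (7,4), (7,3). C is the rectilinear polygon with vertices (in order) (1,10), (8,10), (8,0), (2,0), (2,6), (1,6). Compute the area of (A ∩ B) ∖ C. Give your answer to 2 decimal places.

|A ∩ B| = 12.
|(A ∩ B) ∩ C| = 9.
|(A ∩ B) ∖ C| = 12 − 9 = 3.00.

3.00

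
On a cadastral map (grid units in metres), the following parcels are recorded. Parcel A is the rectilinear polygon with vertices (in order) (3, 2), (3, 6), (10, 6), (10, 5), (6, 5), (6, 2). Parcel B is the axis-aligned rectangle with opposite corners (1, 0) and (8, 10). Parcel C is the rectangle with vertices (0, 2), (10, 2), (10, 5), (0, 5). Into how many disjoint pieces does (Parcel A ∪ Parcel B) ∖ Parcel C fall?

(Parcel A ∪ Parcel B) ∖ Parcel C splits into 2 disjoint pieces (area 37, area 14).

2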